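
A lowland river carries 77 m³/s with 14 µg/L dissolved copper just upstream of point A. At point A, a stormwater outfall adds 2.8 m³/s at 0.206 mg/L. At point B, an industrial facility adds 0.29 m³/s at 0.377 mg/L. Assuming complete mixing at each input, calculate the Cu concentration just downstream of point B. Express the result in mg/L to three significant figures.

14 µg/L = 0.014 mg/L.
After input A: C = (77·0.014 + 2.8·0.206) / 79.8 = 0.02074 mg/L.
After input B: C = (79.8·0.02074 + 0.29·0.377) / 80.09 = 0.02203 mg/L.

0.0220 mg/L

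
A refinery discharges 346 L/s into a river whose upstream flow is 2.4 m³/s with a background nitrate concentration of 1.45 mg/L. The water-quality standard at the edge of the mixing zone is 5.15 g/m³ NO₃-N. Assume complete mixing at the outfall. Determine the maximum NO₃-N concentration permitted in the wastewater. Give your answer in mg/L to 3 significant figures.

30.8 mg/L

346 L/s = 0.346 m³/s.
Mass balance: 5.15·2.746 = 0.346·Cₑ + 2.4·1.45.
Cₑ = (14.14 − 3.48) / 0.346 = 30.81 mg/L.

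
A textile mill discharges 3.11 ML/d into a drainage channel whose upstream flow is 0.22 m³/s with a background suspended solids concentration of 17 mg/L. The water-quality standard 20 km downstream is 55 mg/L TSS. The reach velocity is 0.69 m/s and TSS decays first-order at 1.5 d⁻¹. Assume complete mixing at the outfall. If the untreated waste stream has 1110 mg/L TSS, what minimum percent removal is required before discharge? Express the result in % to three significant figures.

51.1 %

3.11 ML/d = 0.036 m³/s.
Travel time to the compliance point: t = 2e+04/0.69 = 2.899e+04 s = 0.3355 d; decay factor exp(−1.5·0.3355) = 0.6046.
So the concentration just after mixing may be at most 55/0.6046 = 90.97 mg/L.
Mass balance: 90.97·0.256 = 0.036·Cₑ + 0.22·17.
Cₑ = (23.29 − 3.74) / 0.036 = 543.1 mg/L.
Required removal = 1 − 543.1/1110 = 51.07 %.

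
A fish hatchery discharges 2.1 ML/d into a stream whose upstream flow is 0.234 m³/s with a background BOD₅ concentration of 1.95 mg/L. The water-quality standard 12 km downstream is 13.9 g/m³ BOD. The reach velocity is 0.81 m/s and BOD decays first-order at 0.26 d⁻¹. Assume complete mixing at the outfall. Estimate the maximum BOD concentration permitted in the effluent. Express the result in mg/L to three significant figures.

136 mg/L

2.1 ML/d = 0.02431 m³/s.
Travel time to the compliance point: t = 1.2e+04/0.81 = 1.481e+04 s = 0.1715 d; decay factor exp(−0.26·0.1715) = 0.9564.
So the concentration just after mixing may be at most 13.9/0.9564 = 14.53 mg/L.
Mass balance: 14.53·0.2583 = 0.02431·Cₑ + 0.234·1.95.
Cₑ = (3.754 − 0.4563) / 0.02431 = 135.7 mg/L.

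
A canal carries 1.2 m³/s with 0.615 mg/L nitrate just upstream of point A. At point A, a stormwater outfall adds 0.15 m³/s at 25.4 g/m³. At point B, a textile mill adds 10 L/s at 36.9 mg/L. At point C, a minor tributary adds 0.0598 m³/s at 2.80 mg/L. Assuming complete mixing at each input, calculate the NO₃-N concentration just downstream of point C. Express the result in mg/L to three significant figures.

After input A: C = (1.2·0.615 + 0.15·25.4) / 1.35 = 3.369 mg/L.
10 L/s = 0.01 m³/s.
After input B: C = (1.35·3.369 + 0.01·36.9) / 1.36 = 3.615 mg/L.
After input C: C = (1.36·3.615 + 0.0598·2.8) / 1.42 = 3.581 mg/L.

3.58 mg/L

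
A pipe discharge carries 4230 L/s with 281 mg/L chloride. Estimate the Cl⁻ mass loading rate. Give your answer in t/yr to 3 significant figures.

37500 t/yr

4230 L/s = 4.23 m³/s.
Mass flux = Q·C = 4.23 m³/s × 281 g/m³ = 1189 g/s.
= 1189 g/s × 31.56 = 3.751e+04 t/yr.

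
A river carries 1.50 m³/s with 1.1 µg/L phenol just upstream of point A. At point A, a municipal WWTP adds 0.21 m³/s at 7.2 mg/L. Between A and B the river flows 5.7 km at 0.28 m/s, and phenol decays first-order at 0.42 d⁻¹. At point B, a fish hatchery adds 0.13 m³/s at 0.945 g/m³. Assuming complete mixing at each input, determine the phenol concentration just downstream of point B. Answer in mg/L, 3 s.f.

0.812 mg/L

1.1 µg/L = 0.0011 mg/L.
After input A: C = (1.5·0.0011 + 0.21·7.2) / 1.71 = 0.8852 mg/L.
Over the 5.7 km reach to input B (t = 2.036e+04 s = 0.2356 d), decay gives C = 0.8852·exp(−0.42·0.2356) = 0.8018 mg/L.
After input B: C = (1.71·0.8018 + 0.13·0.945) / 1.84 = 0.8119 mg/L.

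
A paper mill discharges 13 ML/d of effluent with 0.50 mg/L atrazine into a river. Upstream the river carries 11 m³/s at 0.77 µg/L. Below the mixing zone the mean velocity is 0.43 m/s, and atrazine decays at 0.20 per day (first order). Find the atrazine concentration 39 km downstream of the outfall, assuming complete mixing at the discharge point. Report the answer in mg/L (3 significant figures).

0.00609 mg/L

13 ML/d = 0.1505 m³/s.
0.77 µg/L = 0.00077 mg/L.
After complete mixing, C₀ = (0.1505·0.5 + 11·0.00077) / 11.15 = 0.007507 mg/L.
Travel time t = 3.9e+04 m / 0.43 m/s = 9.07e+04 s = 1.05 d.
C = 0.007507·exp(−0.20·1.05) = 0.007507·0.8106 = 0.006085 mg/L.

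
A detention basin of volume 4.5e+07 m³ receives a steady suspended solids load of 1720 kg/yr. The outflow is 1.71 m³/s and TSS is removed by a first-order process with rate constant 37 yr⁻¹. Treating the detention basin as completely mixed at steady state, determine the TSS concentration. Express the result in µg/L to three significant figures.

Outflow Q = 1.71 m³/s × 3.156e+07 s/yr = 5.396e+07 m³/yr.
Steady-state CSTR mass balance: W = Q·C + k·V·C, so C = W/(Q + kV).
Q + kV = 5.396e+07 + 37·4.5e+07 = 1.719e+09 m³/yr.
C = 1720/1.719e+09 = 1.001e-06 kg/m³ = 0.001001 mg/L = 1.001 µg/L.

1.00 µg/L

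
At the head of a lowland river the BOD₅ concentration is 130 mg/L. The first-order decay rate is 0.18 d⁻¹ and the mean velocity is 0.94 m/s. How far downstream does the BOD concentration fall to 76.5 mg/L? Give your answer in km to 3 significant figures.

From C = C₀·e^(−kt), t = ln(C₀/C)/k = ln(130/76.5)/0.18 = 0.5302/0.18 = 2.946 d.
Distance = v·t = 0.94 m/s × 2.545e+05 s = 2.392e+05 m = 239.2 km.

239 km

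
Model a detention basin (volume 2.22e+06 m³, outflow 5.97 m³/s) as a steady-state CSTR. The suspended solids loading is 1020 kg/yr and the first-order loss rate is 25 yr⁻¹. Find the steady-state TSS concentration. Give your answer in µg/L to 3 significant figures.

Outflow Q = 5.97 m³/s × 3.156e+07 s/yr = 1.884e+08 m³/yr.
Steady-state CSTR mass balance: W = Q·C + k·V·C, so C = W/(Q + kV).
Q + kV = 1.884e+08 + 25·2.22e+06 = 2.439e+08 m³/yr.
C = 1020/2.439e+08 = 4.182e-06 kg/m³ = 0.004182 mg/L = 4.182 µg/L.

4.18 µg/L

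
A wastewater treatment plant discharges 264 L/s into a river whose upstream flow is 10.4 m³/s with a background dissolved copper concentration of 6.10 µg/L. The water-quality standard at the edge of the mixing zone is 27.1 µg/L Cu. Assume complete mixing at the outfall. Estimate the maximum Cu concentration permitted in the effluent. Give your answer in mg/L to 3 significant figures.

264 L/s = 0.264 m³/s.
6.10 µg/L = 0.0061 mg/L.
27.1 µg/L = 0.0271 mg/L.
Mass balance: 0.0271·10.66 = 0.264·Cₑ + 10.4·0.0061.
Cₑ = (0.289 − 0.06344) / 0.264 = 0.8544 mg/L.

0.854 mg/L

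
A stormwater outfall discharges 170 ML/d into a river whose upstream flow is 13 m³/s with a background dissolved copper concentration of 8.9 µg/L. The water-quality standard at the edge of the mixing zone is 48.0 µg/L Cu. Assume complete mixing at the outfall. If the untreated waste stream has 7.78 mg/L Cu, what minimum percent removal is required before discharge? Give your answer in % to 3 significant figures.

96.1 %

170 ML/d = 1.968 m³/s.
8.9 µg/L = 0.0089 mg/L.
48.0 µg/L = 0.048 mg/L.
Mass balance: 0.048·14.97 = 1.968·Cₑ + 13·0.0089.
Cₑ = (0.7184 − 0.1157) / 1.968 = 0.3063 mg/L.
Required removal = 1 − 0.3063/7.78 = 96.06 %.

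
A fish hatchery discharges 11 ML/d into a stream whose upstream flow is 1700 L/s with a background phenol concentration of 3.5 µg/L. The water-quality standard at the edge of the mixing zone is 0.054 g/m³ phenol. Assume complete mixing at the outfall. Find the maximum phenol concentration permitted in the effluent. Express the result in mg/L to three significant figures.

11 ML/d = 0.1273 m³/s.
1700 L/s = 1.7 m³/s.
3.5 µg/L = 0.0035 mg/L.
Mass balance: 0.054·1.827 = 0.1273·Cₑ + 1.7·0.0035.
Cₑ = (0.09867 − 0.00595) / 0.1273 = 0.7283 mg/L.

0.728 mg/L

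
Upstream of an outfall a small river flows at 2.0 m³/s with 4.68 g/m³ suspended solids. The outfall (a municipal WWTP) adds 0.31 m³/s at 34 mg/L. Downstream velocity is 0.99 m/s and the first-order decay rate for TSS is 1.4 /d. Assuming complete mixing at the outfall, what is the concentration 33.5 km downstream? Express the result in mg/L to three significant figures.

After complete mixing, C₀ = (0.31·34 + 2·4.68) / 2.31 = 8.615 mg/L.
Travel time t = 3.35e+04 m / 0.99 m/s = 3.384e+04 s = 0.3916 d.
C = 8.615·exp(−1.4·0.3916) = 8.615·0.5779 = 4.979 mg/L.

4.98 mg/L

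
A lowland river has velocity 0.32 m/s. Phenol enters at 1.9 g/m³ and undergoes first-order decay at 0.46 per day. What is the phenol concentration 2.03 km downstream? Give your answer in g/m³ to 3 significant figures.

Travel time t = 2.03 km / 0.32 m/s = 2030/0.32 = 6344 s = 0.07342 d.
First-order decay: C = 1.9·exp(−0.46·0.07342) = 1.9·0.9668 = 1.837 g/m³.

1.84 g/m³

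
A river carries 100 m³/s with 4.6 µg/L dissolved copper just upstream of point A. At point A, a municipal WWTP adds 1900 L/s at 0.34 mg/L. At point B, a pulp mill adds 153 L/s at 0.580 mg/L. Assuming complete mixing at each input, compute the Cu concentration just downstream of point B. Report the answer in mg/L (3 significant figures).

4.6 µg/L = 0.0046 mg/L.
1900 L/s = 1.9 m³/s.
After input A: C = (100·0.0046 + 1.9·0.34) / 101.9 = 0.01085 mg/L.
153 L/s = 0.153 m³/s.
After input B: C = (101.9·0.01085 + 0.153·0.58) / 102.1 = 0.01171 mg/L.

0.0117 mg/L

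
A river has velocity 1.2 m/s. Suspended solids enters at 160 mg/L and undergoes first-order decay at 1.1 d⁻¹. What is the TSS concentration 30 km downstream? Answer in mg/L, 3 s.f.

116 mg/L

Travel time t = 30 km / 1.2 m/s = 3e+04/1.2 = 2.5e+04 s = 0.2894 d.
First-order decay: C = 160·exp(−1.1·0.2894) = 160·0.7274 = 116.4 mg/L.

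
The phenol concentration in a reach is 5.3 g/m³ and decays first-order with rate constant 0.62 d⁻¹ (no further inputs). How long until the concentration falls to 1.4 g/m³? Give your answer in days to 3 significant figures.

t = ln(C₀/C)/k = ln(5.3/1.4)/0.62 = 1.331/0.62 = 2.147 d.

2.15 d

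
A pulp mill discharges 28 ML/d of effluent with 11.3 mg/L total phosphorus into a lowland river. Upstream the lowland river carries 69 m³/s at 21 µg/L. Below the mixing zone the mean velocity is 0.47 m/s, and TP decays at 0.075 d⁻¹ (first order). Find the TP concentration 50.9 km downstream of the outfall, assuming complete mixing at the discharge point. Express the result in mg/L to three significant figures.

0.0671 mg/L

28 ML/d = 0.3241 m³/s.
21 µg/L = 0.021 mg/L.
After complete mixing, C₀ = (0.3241·11.3 + 69·0.021) / 69.32 = 0.07373 mg/L.
Travel time t = 5.09e+04 m / 0.47 m/s = 1.083e+05 s = 1.253 d.
C = 0.07373·exp(−0.075·1.253) = 0.07373·0.9103 = 0.06711 mg/L.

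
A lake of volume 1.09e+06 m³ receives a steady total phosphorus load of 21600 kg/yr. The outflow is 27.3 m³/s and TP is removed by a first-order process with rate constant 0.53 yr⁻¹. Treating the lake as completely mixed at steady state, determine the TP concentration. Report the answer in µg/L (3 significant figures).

25.1 µg/L

Outflow Q = 27.3 m³/s × 3.156e+07 s/yr = 8.615e+08 m³/yr.
Steady-state CSTR mass balance: W = Q·C + k·V·C, so C = W/(Q + kV).
Q + kV = 8.615e+08 + 0.53·1.09e+06 = 8.621e+08 m³/yr.
C = 21600/8.621e+08 = 2.506e-05 kg/m³ = 0.02506 mg/L = 25.06 µg/L.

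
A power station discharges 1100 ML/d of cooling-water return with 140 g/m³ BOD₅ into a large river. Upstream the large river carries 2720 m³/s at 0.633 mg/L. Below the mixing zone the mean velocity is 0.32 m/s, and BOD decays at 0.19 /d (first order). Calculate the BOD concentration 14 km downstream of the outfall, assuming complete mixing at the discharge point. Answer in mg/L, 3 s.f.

1.16 mg/L

1100 ML/d = 12.73 m³/s.
After complete mixing, C₀ = (12.73·140 + 2720·0.633) / 2733 = 1.282 mg/L.
Travel time t = 1.4e+04 m / 0.32 m/s = 4.375e+04 s = 0.5064 d.
C = 1.282·exp(−0.19·0.5064) = 1.282·0.9083 = 1.165 mg/L.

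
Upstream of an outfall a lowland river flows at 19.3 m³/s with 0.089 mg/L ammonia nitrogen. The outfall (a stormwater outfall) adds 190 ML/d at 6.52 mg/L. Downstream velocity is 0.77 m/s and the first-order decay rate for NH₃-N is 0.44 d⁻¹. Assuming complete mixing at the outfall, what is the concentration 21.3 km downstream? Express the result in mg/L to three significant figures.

0.649 mg/L

190 ML/d = 2.199 m³/s.
After complete mixing, C₀ = (2.199·6.52 + 19.3·0.089) / 21.5 = 0.7468 mg/L.
Travel time t = 2.13e+04 m / 0.77 m/s = 2.766e+04 s = 0.3202 d.
C = 0.7468·exp(−0.44·0.3202) = 0.7468·0.8686 = 0.6487 mg/L.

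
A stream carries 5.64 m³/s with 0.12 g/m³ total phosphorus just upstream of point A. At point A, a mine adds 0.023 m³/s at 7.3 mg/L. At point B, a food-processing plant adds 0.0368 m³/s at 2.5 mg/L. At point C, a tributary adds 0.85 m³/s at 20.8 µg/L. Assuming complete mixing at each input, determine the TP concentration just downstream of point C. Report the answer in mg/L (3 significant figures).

After input A: C = (5.64·0.12 + 0.023·7.3) / 5.663 = 0.1492 mg/L.
After input B: C = (5.663·0.1492 + 0.0368·2.5) / 5.7 = 0.1643 mg/L.
20.8 µg/L = 0.0208 mg/L.
After input C: C = (5.7·0.1643 + 0.85·0.0208) / 6.55 = 0.1457 mg/L.

0.146 mg/L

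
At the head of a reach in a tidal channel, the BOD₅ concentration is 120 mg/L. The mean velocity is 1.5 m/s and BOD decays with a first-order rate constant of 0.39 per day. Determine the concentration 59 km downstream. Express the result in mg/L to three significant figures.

100 mg/L

Travel time t = 59 km / 1.5 m/s = 5.9e+04/1.5 = 3.933e+04 s = 0.4552 d.
First-order decay: C = 120·exp(−0.39·0.4552) = 120·0.8373 = 100.5 mg/L.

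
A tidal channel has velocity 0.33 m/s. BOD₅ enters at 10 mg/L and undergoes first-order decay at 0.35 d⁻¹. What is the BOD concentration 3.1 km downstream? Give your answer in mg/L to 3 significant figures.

Travel time t = 3.1 km / 0.33 m/s = 3100/0.33 = 9394 s = 0.1087 d.
First-order decay: C = 10·exp(−0.35·0.1087) = 10·0.9627 = 9.627 mg/L.

9.63 mg/L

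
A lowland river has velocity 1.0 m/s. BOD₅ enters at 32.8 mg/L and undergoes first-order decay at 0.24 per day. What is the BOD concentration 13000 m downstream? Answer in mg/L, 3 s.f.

31.6 mg/L

Travel time t = 13000 m / 1.0 m/s = 1.3e+04/1.0 = 1.3e+04 s = 0.1505 d.
First-order decay: C = 32.8·exp(−0.24·0.1505) = 32.8·0.9645 = 31.64 mg/L.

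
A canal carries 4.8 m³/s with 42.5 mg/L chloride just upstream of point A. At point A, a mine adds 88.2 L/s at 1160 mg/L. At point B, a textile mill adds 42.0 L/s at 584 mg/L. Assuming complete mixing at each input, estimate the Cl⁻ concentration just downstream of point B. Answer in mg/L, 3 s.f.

67.1 mg/L

88.2 L/s = 0.0882 m³/s.
After input A: C = (4.8·42.5 + 0.0882·1160) / 4.888 = 62.66 mg/L.
42.0 L/s = 0.042 m³/s.
After input B: C = (4.888·62.66 + 0.042·584) / 4.93 = 67.1 mg/L.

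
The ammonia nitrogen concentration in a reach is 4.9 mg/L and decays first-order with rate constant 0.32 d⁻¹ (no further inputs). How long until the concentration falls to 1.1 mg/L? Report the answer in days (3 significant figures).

t = ln(C₀/C)/k = ln(4.9/1.1)/0.32 = 1.494/0.32 = 4.669 d.

4.67 d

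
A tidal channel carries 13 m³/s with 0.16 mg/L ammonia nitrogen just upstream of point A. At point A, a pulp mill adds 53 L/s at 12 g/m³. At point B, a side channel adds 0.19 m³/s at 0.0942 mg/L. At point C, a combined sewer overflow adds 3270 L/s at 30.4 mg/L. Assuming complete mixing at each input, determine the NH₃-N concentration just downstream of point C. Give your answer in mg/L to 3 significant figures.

53 L/s = 0.053 m³/s.
After input A: C = (13·0.16 + 0.053·12) / 13.05 = 0.2081 mg/L.
After input B: C = (13.05·0.2081 + 0.19·0.0942) / 13.24 = 0.2064 mg/L.
3270 L/s = 3.27 m³/s.
After input C: C = (13.24·0.2064 + 3.27·30.4) / 16.51 = 6.186 mg/L.

6.19 mg/L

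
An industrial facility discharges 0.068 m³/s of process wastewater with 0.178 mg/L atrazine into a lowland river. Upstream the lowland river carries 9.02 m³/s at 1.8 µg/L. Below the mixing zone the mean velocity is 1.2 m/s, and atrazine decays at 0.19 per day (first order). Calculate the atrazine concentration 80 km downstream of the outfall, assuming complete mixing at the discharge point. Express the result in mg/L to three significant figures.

0.00269 mg/L

1.8 µg/L = 0.0018 mg/L.
After complete mixing, C₀ = (0.068·0.178 + 9.02·0.0018) / 9.088 = 0.003118 mg/L.
Travel time t = 8e+04 m / 1.2 m/s = 6.667e+04 s = 0.7716 d.
C = 0.003118·exp(−0.19·0.7716) = 0.003118·0.8636 = 0.002693 mg/L.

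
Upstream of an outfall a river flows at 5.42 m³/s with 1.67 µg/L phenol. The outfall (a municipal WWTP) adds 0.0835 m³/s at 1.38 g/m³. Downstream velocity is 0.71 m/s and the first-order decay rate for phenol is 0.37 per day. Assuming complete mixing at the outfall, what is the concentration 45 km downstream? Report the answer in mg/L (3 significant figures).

0.0172 mg/L

1.67 µg/L = 0.00167 mg/L.
After complete mixing, C₀ = (0.0835·1.38 + 5.42·0.00167) / 5.503 = 0.02258 mg/L.
Travel time t = 4.5e+04 m / 0.71 m/s = 6.338e+04 s = 0.7336 d.
C = 0.02258·exp(−0.37·0.7336) = 0.02258·0.7623 = 0.01721 mg/L.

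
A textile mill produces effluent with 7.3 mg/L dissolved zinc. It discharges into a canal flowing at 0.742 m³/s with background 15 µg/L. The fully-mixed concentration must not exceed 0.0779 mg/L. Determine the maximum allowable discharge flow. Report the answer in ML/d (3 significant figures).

0.558 ML/d

15 µg/L = 0.015 mg/L.
Mass balance at complete mixing: C_std·(Q_w + Q_r) = Q_w·C_e + Q_r·C_b.
Rearranging, Q_w = Q_r·(C_std − C_b)/(C_e − C_std) = 0.742·(0.0779 − 0.015) / (7.3 − 0.0779) = 0.006462 m³/s.
= 0.5583 ML/d.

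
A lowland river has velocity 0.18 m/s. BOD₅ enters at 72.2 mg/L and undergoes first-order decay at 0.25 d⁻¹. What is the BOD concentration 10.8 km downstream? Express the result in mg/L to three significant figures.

60.7 mg/L

Travel time t = 10.8 km / 0.18 m/s = 1.08e+04/0.18 = 6e+04 s = 0.6944 d.
First-order decay: C = 72.2·exp(−0.25·0.6944) = 72.2·0.8406 = 60.69 mg/L.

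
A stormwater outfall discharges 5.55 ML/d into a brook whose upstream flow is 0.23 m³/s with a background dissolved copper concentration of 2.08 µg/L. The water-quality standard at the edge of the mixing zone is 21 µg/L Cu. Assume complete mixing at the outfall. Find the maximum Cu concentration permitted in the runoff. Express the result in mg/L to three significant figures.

5.55 ML/d = 0.06424 m³/s.
2.08 µg/L = 0.00208 mg/L.
21 µg/L = 0.021 mg/L.
Mass balance: 0.021·0.2942 = 0.06424·Cₑ + 0.23·0.00208.
Cₑ = (0.006179 − 0.0004784) / 0.06424 = 0.08874 mg/L.

0.0887 mg/L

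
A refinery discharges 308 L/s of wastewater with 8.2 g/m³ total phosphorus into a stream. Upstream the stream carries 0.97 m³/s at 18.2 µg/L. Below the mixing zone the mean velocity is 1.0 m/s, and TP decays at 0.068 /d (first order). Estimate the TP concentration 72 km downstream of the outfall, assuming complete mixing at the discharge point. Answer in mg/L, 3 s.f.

1.88 mg/L

308 L/s = 0.308 m³/s.
18.2 µg/L = 0.0182 mg/L.
After complete mixing, C₀ = (0.308·8.2 + 0.97·0.0182) / 1.278 = 1.99 mg/L.
Travel time t = 7.2e+04 m / 1.0 m/s = 7.2e+04 s = 0.8333 d.
C = 1.99·exp(−0.068·0.8333) = 1.99·0.9449 = 1.88 mg/L.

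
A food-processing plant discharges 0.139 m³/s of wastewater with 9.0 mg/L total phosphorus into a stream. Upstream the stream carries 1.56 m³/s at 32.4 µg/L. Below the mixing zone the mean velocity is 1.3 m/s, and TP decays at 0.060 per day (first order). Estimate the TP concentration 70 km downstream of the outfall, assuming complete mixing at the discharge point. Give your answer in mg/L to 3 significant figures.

32.4 µg/L = 0.0324 mg/L.
After complete mixing, C₀ = (0.139·9 + 1.56·0.0324) / 1.699 = 0.7661 mg/L.
Travel time t = 7e+04 m / 1.3 m/s = 5.385e+04 s = 0.6232 d.
C = 0.7661·exp(−0.060·0.6232) = 0.7661·0.9633 = 0.7379 mg/L.

0.738 mg/L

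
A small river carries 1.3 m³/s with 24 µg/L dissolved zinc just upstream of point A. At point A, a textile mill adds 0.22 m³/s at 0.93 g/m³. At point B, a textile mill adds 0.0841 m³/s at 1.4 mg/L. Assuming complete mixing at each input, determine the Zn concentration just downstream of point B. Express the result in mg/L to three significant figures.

24 µg/L = 0.024 mg/L.
After input A: C = (1.3·0.024 + 0.22·0.93) / 1.52 = 0.1551 mg/L.
After input B: C = (1.52·0.1551 + 0.0841·1.4) / 1.604 = 0.2204 mg/L.

0.220 mg/L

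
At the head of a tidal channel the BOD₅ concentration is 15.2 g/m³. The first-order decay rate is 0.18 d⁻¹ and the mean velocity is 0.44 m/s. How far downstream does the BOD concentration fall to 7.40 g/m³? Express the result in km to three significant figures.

From C = C₀·e^(−kt), t = ln(C₀/C)/k = ln(15.2/7.40)/0.18 = 0.7198/0.18 = 3.999 d.
Distance = v·t = 0.44 m/s × 3.455e+05 s = 1.52e+05 m = 152 km.

152 km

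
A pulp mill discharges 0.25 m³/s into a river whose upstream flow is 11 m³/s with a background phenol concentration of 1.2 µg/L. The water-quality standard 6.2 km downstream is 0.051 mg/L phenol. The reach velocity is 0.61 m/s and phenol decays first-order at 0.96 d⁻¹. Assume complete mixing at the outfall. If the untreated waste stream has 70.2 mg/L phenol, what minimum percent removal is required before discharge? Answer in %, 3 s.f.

96.4 %

1.2 µg/L = 0.0012 mg/L.
Travel time to the compliance point: t = 6200/0.61 = 1.016e+04 s = 0.1176 d; decay factor exp(−0.96·0.1176) = 0.8932.
So the concentration just after mixing may be at most 0.051/0.8932 = 0.0571 mg/L.
Mass balance: 0.0571·11.25 = 0.25·Cₑ + 11·0.0012.
Cₑ = (0.6423 − 0.0132) / 0.25 = 2.517 mg/L.
Required removal = 1 − 2.517/70.2 = 96.42 %.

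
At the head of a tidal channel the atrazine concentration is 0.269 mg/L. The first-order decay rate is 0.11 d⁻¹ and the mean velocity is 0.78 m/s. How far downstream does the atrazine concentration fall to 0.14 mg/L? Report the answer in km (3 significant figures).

400 km

From C = C₀·e^(−kt), t = ln(C₀/C)/k = ln(0.269/0.14)/0.11 = 0.6531/0.11 = 5.937 d.
Distance = v·t = 0.78 m/s × 5.13e+05 s = 4.001e+05 m = 400.1 km.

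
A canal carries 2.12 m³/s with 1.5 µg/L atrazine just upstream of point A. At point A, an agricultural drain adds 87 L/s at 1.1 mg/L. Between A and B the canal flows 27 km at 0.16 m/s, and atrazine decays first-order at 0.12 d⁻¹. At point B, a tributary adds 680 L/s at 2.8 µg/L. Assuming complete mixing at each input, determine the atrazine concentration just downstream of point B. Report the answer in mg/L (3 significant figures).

1.5 µg/L = 0.0015 mg/L.
87 L/s = 0.087 m³/s.
After input A: C = (2.12·0.0015 + 0.087·1.1) / 2.207 = 0.0448 mg/L.
Over the 27 km reach to input B (t = 1.688e+05 s = 1.953 d), decay gives C = 0.0448·exp(−0.12·1.953) = 0.03544 mg/L.
680 L/s = 0.68 m³/s.
2.8 µg/L = 0.0028 mg/L.
After input B: C = (2.207·0.03544 + 0.68·0.0028) / 2.887 = 0.02775 mg/L.

0.0278 mg/L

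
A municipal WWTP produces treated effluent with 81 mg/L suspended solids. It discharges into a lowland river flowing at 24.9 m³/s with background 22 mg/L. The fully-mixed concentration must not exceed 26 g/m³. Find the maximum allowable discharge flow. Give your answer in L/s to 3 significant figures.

Mass balance at complete mixing: C_std·(Q_w + Q_r) = Q_w·C_e + Q_r·C_b.
Rearranging, Q_w = Q_r·(C_std − C_b)/(C_e − C_std) = 24.9·(26 − 22) / (81 − 26) = 1.811 m³/s.
= 1811 L/s.

1810 L/s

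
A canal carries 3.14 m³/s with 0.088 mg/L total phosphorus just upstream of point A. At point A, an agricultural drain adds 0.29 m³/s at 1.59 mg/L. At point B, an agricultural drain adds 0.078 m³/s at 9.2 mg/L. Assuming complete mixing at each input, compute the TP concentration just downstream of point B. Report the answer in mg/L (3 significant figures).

After input A: C = (3.14·0.088 + 0.29·1.59) / 3.43 = 0.215 mg/L.
After input B: C = (3.43·0.215 + 0.078·9.2) / 3.508 = 0.4148 mg/L.

0.415 mg/L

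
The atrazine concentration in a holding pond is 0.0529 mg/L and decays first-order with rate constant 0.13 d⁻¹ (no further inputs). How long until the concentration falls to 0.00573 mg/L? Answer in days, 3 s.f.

17.1 d

t = ln(C₀/C)/k = ln(0.0529/0.00573)/0.13 = 2.223/0.13 = 17.1 d.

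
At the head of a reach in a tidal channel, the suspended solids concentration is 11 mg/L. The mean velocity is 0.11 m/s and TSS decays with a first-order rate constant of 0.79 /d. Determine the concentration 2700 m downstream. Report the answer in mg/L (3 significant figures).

8.79 mg/L

Travel time t = 2700 m / 0.11 m/s = 2700/0.11 = 2.455e+04 s = 0.2841 d.
First-order decay: C = 11·exp(−0.79·0.2841) = 11·0.799 = 8.789 mg/L.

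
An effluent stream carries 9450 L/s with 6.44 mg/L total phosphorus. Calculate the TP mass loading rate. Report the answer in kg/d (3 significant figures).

9450 L/s = 9.45 m³/s.
Mass flux = Q·C = 9.45 m³/s × 6.44 g/m³ = 60.86 g/s.
= 60.86 g/s × 86.4 = 5258 kg/d.

5260 kg/d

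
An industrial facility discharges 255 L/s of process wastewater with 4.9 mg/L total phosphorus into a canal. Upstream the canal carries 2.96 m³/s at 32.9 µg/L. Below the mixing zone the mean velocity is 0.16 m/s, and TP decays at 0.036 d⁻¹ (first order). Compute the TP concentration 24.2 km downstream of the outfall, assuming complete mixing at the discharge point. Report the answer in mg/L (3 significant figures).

255 L/s = 0.255 m³/s.
32.9 µg/L = 0.0329 mg/L.
After complete mixing, C₀ = (0.255·4.9 + 2.96·0.0329) / 3.215 = 0.4189 mg/L.
Travel time t = 2.42e+04 m / 0.16 m/s = 1.512e+05 s = 1.751 d.
C = 0.4189·exp(−0.036·1.751) = 0.4189·0.9389 = 0.3934 mg/L.

0.393 mg/L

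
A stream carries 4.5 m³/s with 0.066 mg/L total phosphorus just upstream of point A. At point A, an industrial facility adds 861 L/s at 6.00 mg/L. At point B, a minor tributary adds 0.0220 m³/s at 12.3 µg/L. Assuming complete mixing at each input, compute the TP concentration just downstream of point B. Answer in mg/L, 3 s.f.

861 L/s = 0.861 m³/s.
After input A: C = (4.5·0.066 + 0.861·6) / 5.361 = 1.019 mg/L.
12.3 µg/L = 0.0123 mg/L.
After input B: C = (5.361·1.019 + 0.022·0.0123) / 5.383 = 1.015 mg/L.

1.01 mg/L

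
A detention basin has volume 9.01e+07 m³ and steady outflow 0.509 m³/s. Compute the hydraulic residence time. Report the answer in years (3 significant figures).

Q = 0.509 m³/s × 3.156e+07 s/yr = 1.606e+07 m³/yr.
Hydraulic residence time τ = V/Q = 9.01e+07/1.606e+07 = 5.609 yr.

5.61 yr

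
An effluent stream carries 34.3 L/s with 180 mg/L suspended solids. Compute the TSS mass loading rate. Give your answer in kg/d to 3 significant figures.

533 kg/d

34.3 L/s = 0.0343 m³/s.
Mass flux = Q·C = 0.0343 m³/s × 180 g/m³ = 6.174 g/s.
= 6.174 g/s × 86.4 = 533.4 kg/d.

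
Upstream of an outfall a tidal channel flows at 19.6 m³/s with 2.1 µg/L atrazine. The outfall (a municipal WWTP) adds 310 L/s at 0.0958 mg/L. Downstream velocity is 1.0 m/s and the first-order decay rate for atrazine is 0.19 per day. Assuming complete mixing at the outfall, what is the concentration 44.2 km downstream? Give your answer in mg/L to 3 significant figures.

310 L/s = 0.31 m³/s.
2.1 µg/L = 0.0021 mg/L.
After complete mixing, C₀ = (0.31·0.0958 + 19.6·0.0021) / 19.91 = 0.003559 mg/L.
Travel time t = 4.42e+04 m / 1.0 m/s = 4.42e+04 s = 0.5116 d.
C = 0.003559·exp(−0.19·0.5116) = 0.003559·0.9074 = 0.003229 mg/L.

0.00323 mg/L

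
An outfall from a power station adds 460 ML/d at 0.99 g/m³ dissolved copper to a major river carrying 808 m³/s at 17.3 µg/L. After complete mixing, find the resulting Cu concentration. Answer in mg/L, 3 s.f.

460 ML/d = 5.324 m³/s.
17.3 µg/L = 0.0173 mg/L.
Flow-weighted mixing gives C = (5.324·0.99 + 808·0.0173) / (5.324 + 808) = 19.25/813.3 = 0.02367 mg/L.

0.0237 mg/L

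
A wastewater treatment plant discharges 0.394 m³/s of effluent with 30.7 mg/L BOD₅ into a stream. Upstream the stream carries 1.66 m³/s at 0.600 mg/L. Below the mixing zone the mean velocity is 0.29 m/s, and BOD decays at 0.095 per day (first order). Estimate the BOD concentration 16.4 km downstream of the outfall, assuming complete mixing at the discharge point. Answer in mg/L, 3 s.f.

After complete mixing, C₀ = (0.394·30.7 + 1.66·0.6) / 2.054 = 6.374 mg/L.
Travel time t = 1.64e+04 m / 0.29 m/s = 5.655e+04 s = 0.6545 d.
C = 6.374·exp(−0.095·0.6545) = 6.374·0.9397 = 5.99 mg/L.

5.99 mg/L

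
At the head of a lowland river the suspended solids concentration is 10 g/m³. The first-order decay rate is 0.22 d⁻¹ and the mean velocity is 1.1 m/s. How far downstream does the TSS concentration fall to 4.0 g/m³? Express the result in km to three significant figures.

From C = C₀·e^(−kt), t = ln(C₀/C)/k = ln(10/4.0)/0.22 = 0.9163/0.22 = 4.165 d.
Distance = v·t = 1.1 m/s × 3.599e+05 s = 3.958e+05 m = 395.8 km.

396 km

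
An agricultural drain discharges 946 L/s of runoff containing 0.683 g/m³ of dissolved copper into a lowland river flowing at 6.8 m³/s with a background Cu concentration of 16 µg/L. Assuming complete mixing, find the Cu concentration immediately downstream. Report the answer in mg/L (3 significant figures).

0.0975 mg/L

946 L/s = 0.946 m³/s.
16 µg/L = 0.016 mg/L.
By mass balance at complete mixing, C = (0.946·0.683 + 6.8·0.016) / (0.946 + 6.8) = 0.7549/7.746 = 0.09746 mg/L.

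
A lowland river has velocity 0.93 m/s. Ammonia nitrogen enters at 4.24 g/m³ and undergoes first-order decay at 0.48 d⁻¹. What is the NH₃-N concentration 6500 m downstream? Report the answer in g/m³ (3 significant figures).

4.08 g/m³

Travel time t = 6500 m / 0.93 m/s = 6500/0.93 = 6989 s = 0.08089 d.
First-order decay: C = 4.24·exp(−0.48·0.08089) = 4.24·0.9619 = 4.079 g/m³.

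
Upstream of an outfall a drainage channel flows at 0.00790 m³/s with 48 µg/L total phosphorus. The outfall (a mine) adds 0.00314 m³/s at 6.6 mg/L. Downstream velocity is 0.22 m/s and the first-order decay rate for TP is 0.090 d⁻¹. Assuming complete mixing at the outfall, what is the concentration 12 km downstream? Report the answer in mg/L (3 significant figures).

1.81 mg/L

48 µg/L = 0.048 mg/L.
After complete mixing, C₀ = (0.00314·6.6 + 0.0079·0.048) / 0.01104 = 1.912 mg/L.
Travel time t = 1.2e+04 m / 0.22 m/s = 5.455e+04 s = 0.6313 d.
C = 1.912·exp(−0.090·0.6313) = 1.912·0.9448 = 1.806 mg/L.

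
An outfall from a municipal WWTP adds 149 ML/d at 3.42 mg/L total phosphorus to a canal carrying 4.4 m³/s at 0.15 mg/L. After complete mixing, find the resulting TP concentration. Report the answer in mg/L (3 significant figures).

1.07 mg/L

149 ML/d = 1.725 m³/s.
By mass balance at complete mixing, C = (1.725·3.42 + 4.4·0.15) / (1.725 + 4.4) = 6.558/6.125 = 1.071 mg/L.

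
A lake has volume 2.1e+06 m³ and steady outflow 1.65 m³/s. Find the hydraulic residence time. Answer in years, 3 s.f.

Q = 1.65 m³/s × 3.156e+07 s/yr = 5.207e+07 m³/yr.
Hydraulic residence time τ = V/Q = 2.1e+06/5.207e+07 = 0.04033 yr.

0.0403 yr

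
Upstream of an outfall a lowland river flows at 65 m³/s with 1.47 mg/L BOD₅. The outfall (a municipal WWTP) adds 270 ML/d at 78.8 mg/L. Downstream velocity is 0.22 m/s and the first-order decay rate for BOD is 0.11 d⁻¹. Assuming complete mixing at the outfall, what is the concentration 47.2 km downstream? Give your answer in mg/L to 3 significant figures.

270 ML/d = 3.125 m³/s.
After complete mixing, C₀ = (3.125·78.8 + 65·1.47) / 68.12 = 5.017 mg/L.
Travel time t = 4.72e+04 m / 0.22 m/s = 2.145e+05 s = 2.483 d.
C = 5.017·exp(−0.11·2.483) = 5.017·0.761 = 3.818 mg/L.

3.82 mg/L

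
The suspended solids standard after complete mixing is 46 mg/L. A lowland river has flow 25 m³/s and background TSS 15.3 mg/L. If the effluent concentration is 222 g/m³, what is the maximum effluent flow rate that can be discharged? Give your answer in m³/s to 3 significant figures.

Mass balance at complete mixing: C_std·(Q_w + Q_r) = Q_w·C_e + Q_r·C_b.
Rearranging, Q_w = Q_r·(C_std − C_b)/(C_e − C_std) = 25·(46 − 15.3) / (222 − 46) = 4.361 m³/s.

4.36 m³/s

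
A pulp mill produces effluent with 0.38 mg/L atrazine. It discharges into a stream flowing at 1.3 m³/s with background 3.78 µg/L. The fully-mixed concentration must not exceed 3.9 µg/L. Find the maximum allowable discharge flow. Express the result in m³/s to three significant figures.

3.78 µg/L = 0.00378 mg/L.
3.9 µg/L = 0.0039 mg/L.
Mass balance at complete mixing: C_std·(Q_w + Q_r) = Q_w·C_e + Q_r·C_b.
Rearranging, Q_w = Q_r·(C_std − C_b)/(C_e − C_std) = 1.3·(0.0039 − 0.00378) / (0.38 − 0.0039) = 0.0004148 m³/s.

0.000415 m³/s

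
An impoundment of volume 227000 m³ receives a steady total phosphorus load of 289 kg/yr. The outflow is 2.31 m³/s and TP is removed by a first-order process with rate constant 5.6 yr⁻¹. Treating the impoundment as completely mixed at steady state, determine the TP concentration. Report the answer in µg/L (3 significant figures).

3.90 µg/L

Outflow Q = 2.31 m³/s × 3.156e+07 s/yr = 7.29e+07 m³/yr.
Steady-state CSTR mass balance: W = Q·C + k·V·C, so C = W/(Q + kV).
Q + kV = 7.29e+07 + 5.6·227000 = 7.417e+07 m³/yr.
C = 289/7.417e+07 = 3.896e-06 kg/m³ = 0.003896 mg/L = 3.896 µg/L.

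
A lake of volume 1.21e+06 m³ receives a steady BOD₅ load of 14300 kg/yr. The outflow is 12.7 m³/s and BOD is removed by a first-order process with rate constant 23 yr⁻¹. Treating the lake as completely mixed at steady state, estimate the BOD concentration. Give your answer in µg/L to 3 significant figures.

33.4 µg/L

Outflow Q = 12.7 m³/s × 3.156e+07 s/yr = 4.008e+08 m³/yr.
Steady-state CSTR mass balance: W = Q·C + k·V·C, so C = W/(Q + kV).
Q + kV = 4.008e+08 + 23·1.21e+06 = 4.286e+08 m³/yr.
C = 14300/4.286e+08 = 3.336e-05 kg/m³ = 0.03336 mg/L = 33.36 µg/L.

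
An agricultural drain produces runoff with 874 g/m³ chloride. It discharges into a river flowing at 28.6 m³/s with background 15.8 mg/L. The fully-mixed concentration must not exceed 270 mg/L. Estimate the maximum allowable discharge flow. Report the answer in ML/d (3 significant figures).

Mass balance at complete mixing: C_std·(Q_w + Q_r) = Q_w·C_e + Q_r·C_b.
Rearranging, Q_w = Q_r·(C_std − C_b)/(C_e − C_std) = 28.6·(270 − 15.8) / (874 − 270) = 12.04 m³/s.
= 1040 ML/d.

1040 ML/d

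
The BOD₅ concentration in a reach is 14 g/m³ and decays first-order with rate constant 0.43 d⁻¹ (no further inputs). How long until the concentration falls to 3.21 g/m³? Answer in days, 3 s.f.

3.43 d

t = ln(C₀/C)/k = ln(14/3.21)/0.43 = 1.473/0.43 = 3.425 d.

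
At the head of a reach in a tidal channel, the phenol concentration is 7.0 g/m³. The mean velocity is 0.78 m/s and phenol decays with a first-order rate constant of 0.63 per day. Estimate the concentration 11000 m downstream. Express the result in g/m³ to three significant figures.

6.32 g/m³

Travel time t = 11000 m / 0.78 m/s = 1.1e+04/0.78 = 1.41e+04 s = 0.1632 d.
First-order decay: C = 7.0·exp(−0.63·0.1632) = 7.0·0.9023 = 6.316 g/m³.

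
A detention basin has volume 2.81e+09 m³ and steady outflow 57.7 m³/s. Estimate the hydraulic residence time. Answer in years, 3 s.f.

1.54 yr

Q = 57.7 m³/s × 3.156e+07 s/yr = 1.821e+09 m³/yr.
Hydraulic residence time τ = V/Q = 2.81e+09/1.821e+09 = 1.543 yr.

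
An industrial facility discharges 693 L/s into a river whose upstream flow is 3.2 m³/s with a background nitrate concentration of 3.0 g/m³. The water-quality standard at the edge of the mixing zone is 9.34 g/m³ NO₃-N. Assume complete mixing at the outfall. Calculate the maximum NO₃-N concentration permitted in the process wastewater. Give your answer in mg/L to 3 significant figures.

693 L/s = 0.693 m³/s.
Mass balance: 9.34·3.893 = 0.693·Cₑ + 3.2·3.
Cₑ = (36.36 − 9.6) / 0.693 = 38.62 mg/L.

38.6 mg/L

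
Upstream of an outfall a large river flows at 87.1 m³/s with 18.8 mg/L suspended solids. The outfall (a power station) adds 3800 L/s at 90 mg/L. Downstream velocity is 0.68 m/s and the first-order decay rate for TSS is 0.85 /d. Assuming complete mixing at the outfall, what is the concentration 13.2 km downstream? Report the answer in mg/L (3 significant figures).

18.0 mg/L

3800 L/s = 3.8 m³/s.
After complete mixing, C₀ = (3.8·90 + 87.1·18.8) / 90.9 = 21.78 mg/L.
Travel time t = 1.32e+04 m / 0.68 m/s = 1.941e+04 s = 0.2247 d.
C = 21.78·exp(−0.85·0.2247) = 21.78·0.8262 = 17.99 mg/L.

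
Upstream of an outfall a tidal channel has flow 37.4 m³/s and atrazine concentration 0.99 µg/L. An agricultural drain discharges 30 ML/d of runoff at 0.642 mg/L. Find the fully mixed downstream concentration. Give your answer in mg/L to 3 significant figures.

30 ML/d = 0.3472 m³/s.
0.99 µg/L = 0.00099 mg/L.
By mass balance at complete mixing, C = (0.3472·0.642 + 37.4·0.00099) / (0.3472 + 37.4) = 0.2599/37.75 = 0.006886 mg/L.

0.00689 mg/L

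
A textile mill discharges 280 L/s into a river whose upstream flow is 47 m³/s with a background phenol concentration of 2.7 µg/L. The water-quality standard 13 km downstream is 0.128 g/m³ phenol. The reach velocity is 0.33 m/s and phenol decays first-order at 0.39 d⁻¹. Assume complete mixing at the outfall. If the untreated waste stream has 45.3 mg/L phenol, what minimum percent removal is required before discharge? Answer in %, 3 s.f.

280 L/s = 0.28 m³/s.
2.7 µg/L = 0.0027 mg/L.
Travel time to the compliance point: t = 1.3e+04/0.33 = 3.939e+04 s = 0.4559 d; decay factor exp(−0.39·0.4559) = 0.8371.
So the concentration just after mixing may be at most 0.128/0.8371 = 0.1529 mg/L.
Mass balance: 0.1529·47.28 = 0.28·Cₑ + 47·0.0027.
Cₑ = (7.23 − 0.1269) / 0.28 = 25.37 mg/L.
Required removal = 1 − 25.37/45.3 = 44 %.

44.0 %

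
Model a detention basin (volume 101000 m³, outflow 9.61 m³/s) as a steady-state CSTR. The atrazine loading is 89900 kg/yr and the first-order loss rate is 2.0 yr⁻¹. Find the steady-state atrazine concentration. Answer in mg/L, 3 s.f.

Outflow Q = 9.61 m³/s × 3.156e+07 s/yr = 3.033e+08 m³/yr.
Steady-state CSTR mass balance: W = Q·C + k·V·C, so C = W/(Q + kV).
Q + kV = 3.033e+08 + 2.0·101000 = 3.035e+08 m³/yr.
C = 89900/3.035e+08 = 0.0002962 kg/m³ = 0.2962 mg/L.

0.296 mg/L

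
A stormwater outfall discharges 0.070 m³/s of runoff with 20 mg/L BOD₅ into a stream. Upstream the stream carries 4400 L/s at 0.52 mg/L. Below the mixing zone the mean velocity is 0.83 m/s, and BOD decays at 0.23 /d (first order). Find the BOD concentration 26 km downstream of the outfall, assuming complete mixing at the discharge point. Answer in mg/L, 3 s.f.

0.759 mg/L

4400 L/s = 4.4 m³/s.
After complete mixing, C₀ = (0.07·20 + 4.4·0.52) / 4.47 = 0.8251 mg/L.
Travel time t = 2.6e+04 m / 0.83 m/s = 3.133e+04 s = 0.3626 d.
C = 0.8251·exp(−0.23·0.3626) = 0.8251·0.92 = 0.759 mg/L.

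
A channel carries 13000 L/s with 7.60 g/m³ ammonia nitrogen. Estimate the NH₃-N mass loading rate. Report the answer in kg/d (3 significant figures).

8540 kg/d

13000 L/s = 13 m³/s.
Mass flux = Q·C = 13 m³/s × 7.6 g/m³ = 98.8 g/s.
= 98.8 g/s × 86.4 = 8536 kg/d.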